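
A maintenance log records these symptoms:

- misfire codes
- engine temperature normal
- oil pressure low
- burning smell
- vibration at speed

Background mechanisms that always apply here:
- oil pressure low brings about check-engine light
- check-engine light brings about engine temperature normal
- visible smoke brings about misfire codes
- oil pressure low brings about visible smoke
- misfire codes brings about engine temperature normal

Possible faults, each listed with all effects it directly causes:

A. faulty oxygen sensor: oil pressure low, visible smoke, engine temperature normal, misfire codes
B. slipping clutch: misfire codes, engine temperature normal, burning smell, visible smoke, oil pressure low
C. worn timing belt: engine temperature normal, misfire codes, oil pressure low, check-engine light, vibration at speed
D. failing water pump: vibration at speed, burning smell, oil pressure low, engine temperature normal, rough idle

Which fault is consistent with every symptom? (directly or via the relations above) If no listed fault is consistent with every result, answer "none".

D

Checking each candidate against the observations:
(A) faulty oxygen sensor — misfire codes match; engine temperature normal match; oil pressure low match; burning smell miss; vibration at speed miss
(B) slipping clutch — misfire codes match; engine temperature normal match; oil pressure low match; burning smell match; vibration at speed miss
(C) worn timing belt — misfire codes match; engine temperature normal match; oil pressure low match; burning smell miss; vibration at speed match
(D) failing water pump — misfire codes match (by oil pressure low → visible smoke → misfire codes); engine temperature normal match; oil pressure low match; burning smell match; vibration at speed match
Only (D) is consistent with every observation.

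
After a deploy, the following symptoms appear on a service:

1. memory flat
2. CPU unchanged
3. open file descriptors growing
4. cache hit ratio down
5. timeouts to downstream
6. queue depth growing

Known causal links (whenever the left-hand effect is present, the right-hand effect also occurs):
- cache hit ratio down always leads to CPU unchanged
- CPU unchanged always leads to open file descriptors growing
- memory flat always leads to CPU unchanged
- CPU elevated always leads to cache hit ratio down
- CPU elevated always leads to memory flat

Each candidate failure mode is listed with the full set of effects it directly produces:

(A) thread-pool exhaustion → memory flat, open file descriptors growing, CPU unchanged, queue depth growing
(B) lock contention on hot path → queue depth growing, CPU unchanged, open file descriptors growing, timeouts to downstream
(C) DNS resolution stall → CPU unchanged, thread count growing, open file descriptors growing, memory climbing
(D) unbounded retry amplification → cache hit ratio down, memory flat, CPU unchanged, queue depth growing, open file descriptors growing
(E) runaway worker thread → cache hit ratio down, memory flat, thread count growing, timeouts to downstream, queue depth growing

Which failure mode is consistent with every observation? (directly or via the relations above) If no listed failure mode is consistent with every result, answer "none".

For each candidate, compare predicted effects to what was observed:
(A) thread-pool exhaustion — does not account for cache hit ratio down, timeouts to downstream
(B) lock contention on hot path — memory flat NO; CPU unchanged yes; open file descriptors growing yes; cache hit ratio down NO; timeouts to downstream yes; queue depth growing yes
(C) DNS resolution stall — memory flat NO; CPU unchanged yes; open file descriptors growing yes; cache hit ratio down NO; timeouts to downstream NO; queue depth growing NO
(D) unbounded retry amplification — memory flat yes; CPU unchanged yes; open file descriptors growing yes; cache hit ratio down yes; timeouts to downstream NO; queue depth growing yes
(E) runaway worker thread — memory flat yes; CPU unchanged yes (via cache hit ratio down → CPU unchanged); open file descriptors growing yes (via cache hit ratio down → CPU unchanged → open file descriptors growing); cache hit ratio down yes; timeouts to downstream yes; queue depth growing yes
Only (E) is consistent with every observation.

E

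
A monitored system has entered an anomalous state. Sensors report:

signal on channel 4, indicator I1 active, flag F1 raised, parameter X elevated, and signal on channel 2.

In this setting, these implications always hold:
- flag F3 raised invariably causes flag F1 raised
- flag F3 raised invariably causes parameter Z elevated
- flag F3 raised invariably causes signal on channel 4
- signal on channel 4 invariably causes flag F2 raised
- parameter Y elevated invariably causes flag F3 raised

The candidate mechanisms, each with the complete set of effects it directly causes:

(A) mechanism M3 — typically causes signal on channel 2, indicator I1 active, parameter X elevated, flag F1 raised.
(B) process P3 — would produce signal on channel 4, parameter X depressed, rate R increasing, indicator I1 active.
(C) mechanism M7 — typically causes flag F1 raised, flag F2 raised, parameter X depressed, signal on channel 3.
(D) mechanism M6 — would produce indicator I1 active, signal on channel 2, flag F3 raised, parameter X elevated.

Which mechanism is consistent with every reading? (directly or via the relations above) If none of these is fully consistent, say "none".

D

Per-candidate check:
(A) mechanism M3 — signal on channel 4 miss; indicator I1 active match; flag F1 raised match; parameter X elevated match; signal on channel 2 match
(B) process P3 — signal on channel 4 match; indicator I1 active match; flag F1 raised miss; parameter X elevated miss; signal on channel 2 miss
(C) mechanism M7 — signal on channel 4 miss; indicator I1 active miss; flag F1 raised match; parameter X elevated miss; signal on channel 2 miss
(D) mechanism M6 — signal on channel 4 match (via flag F3 raised → signal on channel 4); indicator I1 active match; flag F1 raised match (via flag F3 raised → flag F1 raised); parameter X elevated match; signal on channel 2 match
Only (D) is consistent with every observation.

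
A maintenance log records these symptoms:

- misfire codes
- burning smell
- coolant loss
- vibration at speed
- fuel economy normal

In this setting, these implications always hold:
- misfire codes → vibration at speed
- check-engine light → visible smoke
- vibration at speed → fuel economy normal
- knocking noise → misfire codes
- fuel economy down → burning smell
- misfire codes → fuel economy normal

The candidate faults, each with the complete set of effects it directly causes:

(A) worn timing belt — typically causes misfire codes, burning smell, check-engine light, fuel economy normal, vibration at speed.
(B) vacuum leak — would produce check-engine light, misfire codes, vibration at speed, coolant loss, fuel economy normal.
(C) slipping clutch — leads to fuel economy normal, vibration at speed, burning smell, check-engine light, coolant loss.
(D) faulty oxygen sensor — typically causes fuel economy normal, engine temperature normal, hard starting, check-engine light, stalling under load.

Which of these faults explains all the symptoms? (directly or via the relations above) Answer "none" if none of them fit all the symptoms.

none

Per-candidate check:
(A) worn timing belt — misfire codes ✓; burning smell ✓; coolant loss ✗; vibration at speed ✓; fuel economy normal ✓
(B) vacuum leak — misfire codes ✓; burning smell ✗; coolant loss ✓; vibration at speed ✓; fuel economy normal ✓
(C) slipping clutch — misfire codes ✗; burning smell ✓; coolant loss ✓; vibration at speed ✓; fuel economy normal ✓
(D) faulty oxygen sensor — misfire codes ✗; burning smell ✗; coolant loss ✗; vibration at speed ✗; fuel economy normal ✓
No candidate is consistent with all observations.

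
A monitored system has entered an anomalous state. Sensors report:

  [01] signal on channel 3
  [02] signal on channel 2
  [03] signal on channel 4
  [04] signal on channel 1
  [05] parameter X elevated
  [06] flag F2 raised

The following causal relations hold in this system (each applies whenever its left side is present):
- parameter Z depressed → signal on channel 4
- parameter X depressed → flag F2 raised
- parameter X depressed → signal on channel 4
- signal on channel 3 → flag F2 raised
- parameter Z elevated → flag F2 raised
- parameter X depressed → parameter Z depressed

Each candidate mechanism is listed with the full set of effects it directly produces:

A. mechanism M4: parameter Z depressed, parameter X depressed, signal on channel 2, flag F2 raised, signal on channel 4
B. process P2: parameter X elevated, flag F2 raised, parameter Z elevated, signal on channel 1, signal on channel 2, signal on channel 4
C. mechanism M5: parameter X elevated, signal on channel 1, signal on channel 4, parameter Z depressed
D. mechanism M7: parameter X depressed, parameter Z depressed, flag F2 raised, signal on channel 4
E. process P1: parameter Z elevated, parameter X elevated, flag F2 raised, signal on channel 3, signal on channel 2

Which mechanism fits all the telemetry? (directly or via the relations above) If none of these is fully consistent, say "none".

none

Checking each candidate against the observations:
(A) mechanism M4 — signal on channel 3 NO; signal on channel 2 yes; signal on channel 4 yes; signal on channel 1 NO; parameter X elevated NO; flag F2 raised yes
(B) process P2 — signal on channel 3 NO; signal on channel 2 yes; signal on channel 4 yes; signal on channel 1 yes; parameter X elevated yes; flag F2 raised yes
(C) mechanism M5 — does not account for signal on channel 3, signal on channel 2, flag F2 raised
(D) mechanism M7 — fails on signal on channel 3, signal on channel 2, signal on channel 1, parameter X elevated (predicts parameter X depressed, not parameter X elevated)
(E) process P1 — does not account for signal on channel 4, signal on channel 1
Every candidate fails on at least one observation.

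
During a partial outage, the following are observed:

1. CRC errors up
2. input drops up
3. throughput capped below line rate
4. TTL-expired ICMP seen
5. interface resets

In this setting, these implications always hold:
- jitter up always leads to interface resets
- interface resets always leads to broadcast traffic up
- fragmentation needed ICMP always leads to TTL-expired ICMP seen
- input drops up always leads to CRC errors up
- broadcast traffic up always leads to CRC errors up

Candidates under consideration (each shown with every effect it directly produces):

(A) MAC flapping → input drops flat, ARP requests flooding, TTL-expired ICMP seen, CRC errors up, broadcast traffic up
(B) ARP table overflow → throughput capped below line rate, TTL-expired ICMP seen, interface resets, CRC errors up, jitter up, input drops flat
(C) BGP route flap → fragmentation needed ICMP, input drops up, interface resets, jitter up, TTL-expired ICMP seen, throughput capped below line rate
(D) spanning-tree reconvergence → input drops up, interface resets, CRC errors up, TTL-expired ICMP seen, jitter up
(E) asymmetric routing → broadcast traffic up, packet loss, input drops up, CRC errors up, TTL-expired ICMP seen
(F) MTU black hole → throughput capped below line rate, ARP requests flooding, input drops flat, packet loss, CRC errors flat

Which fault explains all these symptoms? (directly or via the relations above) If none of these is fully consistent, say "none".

C

For each candidate, compare predicted effects to what was observed:
(A) MAC flapping — fails on input drops up, throughput capped below line rate, interface resets (predicts input drops flat, not input drops up)
(B) ARP table overflow — CRC errors up +; input drops up -; throughput capped below line rate +; TTL-expired ICMP seen +; interface resets +
(C) BGP route flap — CRC errors up + (via input drops up → CRC errors up); input drops up +; throughput capped below line rate +; TTL-expired ICMP seen +; interface resets +
(D) spanning-tree reconvergence — does not account for throughput capped below line rate
(E) asymmetric routing — CRC errors up +; input drops up +; throughput capped below line rate -; TTL-expired ICMP seen +; interface resets -
(F) MTU black hole — CRC errors up -; input drops up -; throughput capped below line rate +; TTL-expired ICMP seen -; interface resets -
(C) is the only candidate with no mismatches.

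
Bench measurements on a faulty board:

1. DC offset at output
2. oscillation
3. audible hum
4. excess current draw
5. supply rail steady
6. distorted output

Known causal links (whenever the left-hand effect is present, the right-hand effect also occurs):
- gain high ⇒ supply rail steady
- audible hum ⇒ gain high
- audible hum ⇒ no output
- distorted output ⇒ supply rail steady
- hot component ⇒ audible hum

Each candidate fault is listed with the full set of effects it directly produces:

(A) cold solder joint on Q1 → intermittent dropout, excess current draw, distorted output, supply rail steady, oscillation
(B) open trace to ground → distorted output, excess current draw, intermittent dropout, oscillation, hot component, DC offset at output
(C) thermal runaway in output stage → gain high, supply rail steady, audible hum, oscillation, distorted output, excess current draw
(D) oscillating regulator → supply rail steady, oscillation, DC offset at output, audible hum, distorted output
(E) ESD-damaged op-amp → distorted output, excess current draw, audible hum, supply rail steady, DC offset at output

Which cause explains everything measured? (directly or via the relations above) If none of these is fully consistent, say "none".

Checking each candidate against the observations:
(A) cold solder joint on Q1 — does not account for DC offset at output, audible hum
(B) open trace to ground — accounts for every observation (audible hum via hot component → audible hum)
(C) thermal runaway in output stage — DC offset at output ✗; oscillation ✓; audible hum ✓; excess current draw ✓; supply rail steady ✓; distorted output ✓
(D) oscillating regulator — does not account for excess current draw
(E) ESD-damaged op-amp — does not account for oscillation
(B) alone accounts for all the evidence.

B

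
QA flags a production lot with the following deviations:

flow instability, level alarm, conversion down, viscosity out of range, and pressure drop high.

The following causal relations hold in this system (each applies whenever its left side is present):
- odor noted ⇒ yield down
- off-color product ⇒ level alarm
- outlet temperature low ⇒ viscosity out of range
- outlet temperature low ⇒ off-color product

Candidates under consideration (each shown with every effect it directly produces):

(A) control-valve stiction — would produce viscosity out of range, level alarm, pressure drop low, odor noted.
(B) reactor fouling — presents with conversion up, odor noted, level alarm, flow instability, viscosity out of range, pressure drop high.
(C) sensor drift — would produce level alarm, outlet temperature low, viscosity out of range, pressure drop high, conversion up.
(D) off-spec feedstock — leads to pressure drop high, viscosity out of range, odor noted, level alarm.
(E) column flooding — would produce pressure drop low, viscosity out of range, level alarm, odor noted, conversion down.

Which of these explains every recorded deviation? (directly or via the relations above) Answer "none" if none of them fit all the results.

none

Testing each hypothesis:
(A) control-valve stiction — flow instability ✗; level alarm ✓; conversion down ✗; viscosity out of range ✓; pressure drop high ✗
(B) reactor fouling — flow instability ✓; level alarm ✓; conversion down ✗; viscosity out of range ✓; pressure drop high ✓
(C) sensor drift — flow instability ✗; level alarm ✓; conversion down ✗; viscosity out of range ✓; pressure drop high ✓
(D) off-spec feedstock — does not account for flow instability, conversion down
(E) column flooding — flow instability ✗; level alarm ✓; conversion down ✓; viscosity out of range ✓; pressure drop high ✗
Every candidate fails on at least one observation.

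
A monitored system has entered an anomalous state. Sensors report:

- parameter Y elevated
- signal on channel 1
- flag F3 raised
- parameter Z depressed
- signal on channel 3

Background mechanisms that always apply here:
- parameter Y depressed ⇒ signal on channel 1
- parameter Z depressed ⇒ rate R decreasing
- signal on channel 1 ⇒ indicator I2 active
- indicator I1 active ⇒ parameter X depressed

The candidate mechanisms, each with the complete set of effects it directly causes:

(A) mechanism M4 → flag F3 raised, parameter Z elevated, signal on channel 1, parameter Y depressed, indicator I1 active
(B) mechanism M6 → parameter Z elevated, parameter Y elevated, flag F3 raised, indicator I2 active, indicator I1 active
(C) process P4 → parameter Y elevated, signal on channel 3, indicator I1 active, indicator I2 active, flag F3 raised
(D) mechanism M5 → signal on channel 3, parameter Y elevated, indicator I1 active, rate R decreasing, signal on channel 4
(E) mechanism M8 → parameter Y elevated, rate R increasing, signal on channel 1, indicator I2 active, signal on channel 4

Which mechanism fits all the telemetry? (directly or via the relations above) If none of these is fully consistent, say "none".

Testing each hypothesis:
(A) mechanism M4 — parameter Y elevated ✗; signal on channel 1 ✓; flag F3 raised ✓; parameter Z depressed ✗; signal on channel 3 ✗
(B) mechanism M6 — fails on signal on channel 1, parameter Z depressed, signal on channel 3 (predicts parameter Z elevated, not parameter Z depressed)
(C) process P4 — parameter Y elevated ✓; signal on channel 1 ✗; flag F3 raised ✓; parameter Z depressed ✗; signal on channel 3 ✓
(D) mechanism M5 — parameter Y elevated ✓; signal on channel 1 ✗; flag F3 raised ✗; parameter Z depressed ✗; signal on channel 3 ✓
(E) mechanism M8 — does not account for flag F3 raised, parameter Z depressed, signal on channel 3
Every candidate fails on at least one observation.

none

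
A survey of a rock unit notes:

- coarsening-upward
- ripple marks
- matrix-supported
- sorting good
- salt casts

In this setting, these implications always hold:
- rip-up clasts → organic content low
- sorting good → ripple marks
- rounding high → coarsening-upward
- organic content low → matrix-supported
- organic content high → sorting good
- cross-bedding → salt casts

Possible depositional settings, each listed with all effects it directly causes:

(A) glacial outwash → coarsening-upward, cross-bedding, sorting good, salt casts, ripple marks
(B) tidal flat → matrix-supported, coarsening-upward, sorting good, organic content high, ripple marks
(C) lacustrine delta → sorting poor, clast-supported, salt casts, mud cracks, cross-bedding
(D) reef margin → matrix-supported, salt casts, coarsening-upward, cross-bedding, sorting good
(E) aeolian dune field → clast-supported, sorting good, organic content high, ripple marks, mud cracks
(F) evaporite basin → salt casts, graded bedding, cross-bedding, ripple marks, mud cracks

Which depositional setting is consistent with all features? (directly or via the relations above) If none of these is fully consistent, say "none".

D

For each candidate, compare predicted effects to what was observed:
(A) glacial outwash — coarsening-upward ✓; ripple marks ✓; matrix-supported ✗; sorting good ✓; salt casts ✓
(B) tidal flat — does not account for salt casts
(C) lacustrine delta — coarsening-upward ✗; ripple marks ✗; matrix-supported ✗; sorting good ✗; salt casts ✓
(D) reef margin — coarsening-upward ✓; ripple marks ✓ (via sorting good → ripple marks); matrix-supported ✓; sorting good ✓; salt casts ✓
(E) aeolian dune field — coarsening-upward ✗; ripple marks ✓; matrix-supported ✗; sorting good ✓; salt casts ✗
(F) evaporite basin — coarsening-upward ✗; ripple marks ✓; matrix-supported ✗; sorting good ✗; salt casts ✓
(D) alone accounts for all the evidence.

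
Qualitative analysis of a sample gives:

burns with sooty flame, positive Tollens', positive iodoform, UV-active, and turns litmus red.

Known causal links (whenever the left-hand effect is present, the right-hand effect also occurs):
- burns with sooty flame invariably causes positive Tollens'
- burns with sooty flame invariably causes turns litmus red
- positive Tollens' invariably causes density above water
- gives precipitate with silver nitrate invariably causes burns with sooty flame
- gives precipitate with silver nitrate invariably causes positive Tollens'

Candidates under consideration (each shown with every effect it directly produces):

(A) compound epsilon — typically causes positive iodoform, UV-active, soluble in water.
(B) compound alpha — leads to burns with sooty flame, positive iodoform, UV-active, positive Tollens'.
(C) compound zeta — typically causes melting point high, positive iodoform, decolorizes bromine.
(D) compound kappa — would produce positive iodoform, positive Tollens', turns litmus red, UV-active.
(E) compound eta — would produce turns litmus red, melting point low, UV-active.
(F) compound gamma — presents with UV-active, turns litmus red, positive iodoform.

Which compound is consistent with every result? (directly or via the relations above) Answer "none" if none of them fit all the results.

For each candidate, compare predicted effects to what was observed:
(A) compound epsilon — burns with sooty flame NO; positive Tollens' NO; positive iodoform yes; UV-active yes; turns litmus red NO
(B) compound alpha — burns with sooty flame yes; positive Tollens' yes; positive iodoform yes; UV-active yes; turns litmus red yes (by burns with sooty flame → turns litmus red)
(C) compound zeta — burns with sooty flame NO; positive Tollens' NO; positive iodoform yes; UV-active NO; turns litmus red NO
(D) compound kappa — burns with sooty flame NO; positive Tollens' yes; positive iodoform yes; UV-active yes; turns litmus red yes
(E) compound eta — does not account for burns with sooty flame, positive Tollens', positive iodoform
(F) compound gamma — does not account for burns with sooty flame, positive Tollens'
(B) alone accounts for all the evidence.

B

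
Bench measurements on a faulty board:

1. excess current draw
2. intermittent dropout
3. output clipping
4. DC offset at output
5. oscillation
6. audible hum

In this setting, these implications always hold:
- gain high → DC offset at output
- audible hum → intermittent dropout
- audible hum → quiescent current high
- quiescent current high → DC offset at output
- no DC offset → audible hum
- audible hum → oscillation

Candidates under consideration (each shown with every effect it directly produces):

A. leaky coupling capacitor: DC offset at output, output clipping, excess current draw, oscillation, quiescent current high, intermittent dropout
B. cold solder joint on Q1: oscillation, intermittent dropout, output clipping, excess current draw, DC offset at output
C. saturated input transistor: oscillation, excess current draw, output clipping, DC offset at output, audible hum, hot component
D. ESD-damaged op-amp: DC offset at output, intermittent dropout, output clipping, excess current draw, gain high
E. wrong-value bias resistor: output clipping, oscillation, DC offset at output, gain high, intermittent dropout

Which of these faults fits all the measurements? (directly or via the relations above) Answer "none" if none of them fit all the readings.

For each candidate, compare predicted effects to what was observed:
(A) leaky coupling capacitor — does not account for audible hum
(B) cold solder joint on Q1 — does not account for audible hum
(C) saturated input transistor — excess current draw match; intermittent dropout match (via audible hum → intermittent dropout); output clipping match; DC offset at output match; oscillation match; audible hum match
(D) ESD-damaged op-amp — does not account for oscillation, audible hum
(E) wrong-value bias resistor — excess current draw miss; intermittent dropout match; output clipping match; DC offset at output match; oscillation match; audible hum miss
(C) alone accounts for all the evidence.

C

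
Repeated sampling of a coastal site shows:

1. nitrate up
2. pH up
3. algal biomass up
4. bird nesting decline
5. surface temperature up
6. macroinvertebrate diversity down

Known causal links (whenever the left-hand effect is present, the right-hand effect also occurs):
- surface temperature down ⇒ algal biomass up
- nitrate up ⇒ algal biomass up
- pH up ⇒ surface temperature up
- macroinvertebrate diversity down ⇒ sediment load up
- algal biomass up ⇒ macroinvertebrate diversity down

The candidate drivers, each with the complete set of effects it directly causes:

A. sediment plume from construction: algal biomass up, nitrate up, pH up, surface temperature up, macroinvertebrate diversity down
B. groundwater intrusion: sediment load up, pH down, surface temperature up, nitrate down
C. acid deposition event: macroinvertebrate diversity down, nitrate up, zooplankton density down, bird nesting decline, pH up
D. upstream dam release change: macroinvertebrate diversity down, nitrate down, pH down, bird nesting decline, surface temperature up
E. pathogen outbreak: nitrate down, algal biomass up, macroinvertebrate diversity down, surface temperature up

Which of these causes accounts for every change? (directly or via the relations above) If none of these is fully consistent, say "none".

C

Checking each candidate against the observations:
(A) sediment plume from construction — nitrate up +; pH up +; algal biomass up +; bird nesting decline -; surface temperature up +; macroinvertebrate diversity down +
(B) groundwater intrusion — fails on nitrate up, pH up, algal biomass up, bird nesting decline, macroinvertebrate diversity down (predicts nitrate down, not nitrate up; predicts pH down, not pH up)
(C) acid deposition event — nitrate up +; pH up +; algal biomass up + (by nitrate up → algal biomass up); bird nesting decline +; surface temperature up + (by pH up → surface temperature up); macroinvertebrate diversity down +
(D) upstream dam release change — fails on nitrate up, pH up, algal biomass up (predicts nitrate down, not nitrate up; predicts pH down, not pH up)
(E) pathogen outbreak — fails on nitrate up, pH up, bird nesting decline (predicts nitrate down, not nitrate up)
Only (C) is consistent with every observation.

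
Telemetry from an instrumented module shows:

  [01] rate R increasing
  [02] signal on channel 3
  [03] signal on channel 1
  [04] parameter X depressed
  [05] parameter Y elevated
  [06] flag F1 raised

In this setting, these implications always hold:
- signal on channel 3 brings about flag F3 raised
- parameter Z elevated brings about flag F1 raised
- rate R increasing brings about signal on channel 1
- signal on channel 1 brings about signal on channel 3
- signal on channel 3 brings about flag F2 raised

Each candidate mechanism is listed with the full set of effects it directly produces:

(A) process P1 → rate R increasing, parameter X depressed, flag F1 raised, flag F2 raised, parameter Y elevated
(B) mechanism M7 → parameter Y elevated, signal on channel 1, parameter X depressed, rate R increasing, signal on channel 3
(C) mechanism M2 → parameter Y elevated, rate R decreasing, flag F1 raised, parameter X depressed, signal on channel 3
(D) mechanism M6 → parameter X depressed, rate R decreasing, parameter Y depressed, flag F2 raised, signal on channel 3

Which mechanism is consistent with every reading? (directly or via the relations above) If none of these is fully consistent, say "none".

Checking each candidate against the observations:
(A) process P1 — accounts for every observation (signal on channel 3 through rate R increasing → signal on channel 1 → signal on channel 3)
(B) mechanism M7 — does not account for flag F1 raised
(C) mechanism M2 — rate R increasing -; signal on channel 3 +; signal on channel 1 -; parameter X depressed +; parameter Y elevated +; flag F1 raised +
(D) mechanism M6 — rate R increasing -; signal on channel 3 +; signal on channel 1 -; parameter X depressed +; parameter Y elevated -; flag F1 raised -
Only (A) is consistent with every observation.

A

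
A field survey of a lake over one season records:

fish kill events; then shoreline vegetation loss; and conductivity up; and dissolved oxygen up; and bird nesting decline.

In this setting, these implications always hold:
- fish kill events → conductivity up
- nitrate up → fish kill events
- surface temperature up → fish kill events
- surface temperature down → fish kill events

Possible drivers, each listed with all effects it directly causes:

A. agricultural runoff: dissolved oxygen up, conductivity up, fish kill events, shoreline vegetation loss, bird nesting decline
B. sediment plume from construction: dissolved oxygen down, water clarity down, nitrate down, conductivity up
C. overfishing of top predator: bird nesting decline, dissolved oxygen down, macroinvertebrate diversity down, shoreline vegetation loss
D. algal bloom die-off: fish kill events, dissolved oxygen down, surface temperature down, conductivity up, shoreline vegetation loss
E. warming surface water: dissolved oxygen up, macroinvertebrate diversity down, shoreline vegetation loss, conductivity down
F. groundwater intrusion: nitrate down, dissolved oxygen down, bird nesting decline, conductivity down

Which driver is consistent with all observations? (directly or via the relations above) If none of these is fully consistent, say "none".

For each candidate, compare predicted effects to what was observed:
(A) agricultural runoff — fish kill events +; shoreline vegetation loss +; conductivity up +; dissolved oxygen up +; bird nesting decline +
(B) sediment plume from construction — fish kill events -; shoreline vegetation loss -; conductivity up +; dissolved oxygen up -; bird nesting decline -
(C) overfishing of top predator — fish kill events -; shoreline vegetation loss +; conductivity up -; dissolved oxygen up -; bird nesting decline +
(D) algal bloom die-off — fails on dissolved oxygen up, bird nesting decline (predicts dissolved oxygen down, not dissolved oxygen up)
(E) warming surface water — fails on fish kill events, conductivity up, bird nesting decline (predicts conductivity down, not conductivity up)
(F) groundwater intrusion — fish kill events -; shoreline vegetation loss -; conductivity up -; dissolved oxygen up -; bird nesting decline +
Only (A) is consistent with every observation.

A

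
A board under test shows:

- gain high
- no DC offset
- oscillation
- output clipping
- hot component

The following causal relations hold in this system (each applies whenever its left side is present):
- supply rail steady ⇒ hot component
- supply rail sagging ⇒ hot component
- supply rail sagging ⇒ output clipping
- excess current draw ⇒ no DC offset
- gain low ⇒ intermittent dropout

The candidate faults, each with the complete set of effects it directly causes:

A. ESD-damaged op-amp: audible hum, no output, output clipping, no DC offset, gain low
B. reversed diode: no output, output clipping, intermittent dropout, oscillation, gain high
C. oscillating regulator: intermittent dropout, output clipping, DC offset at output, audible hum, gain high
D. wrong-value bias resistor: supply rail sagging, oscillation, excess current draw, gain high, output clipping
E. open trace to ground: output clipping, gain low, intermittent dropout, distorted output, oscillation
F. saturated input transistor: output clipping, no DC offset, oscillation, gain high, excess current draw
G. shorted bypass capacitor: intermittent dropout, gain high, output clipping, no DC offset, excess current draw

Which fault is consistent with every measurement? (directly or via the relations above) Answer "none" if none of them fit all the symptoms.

D

Checking each candidate against the observations:
(A) ESD-damaged op-amp — gain high NO; no DC offset yes; oscillation NO; output clipping yes; hot component NO
(B) reversed diode — gain high yes; no DC offset NO; oscillation yes; output clipping yes; hot component NO
(C) oscillating regulator — gain high yes; no DC offset NO; oscillation NO; output clipping yes; hot component NO
(D) wrong-value bias resistor — accounts for every observation (no DC offset by excess current draw → no DC offset)
(E) open trace to ground — gain high NO; no DC offset NO; oscillation yes; output clipping yes; hot component NO
(F) saturated input transistor — gain high yes; no DC offset yes; oscillation yes; output clipping yes; hot component NO
(G) shorted bypass capacitor — does not account for oscillation, hot component
Only (D) is consistent with every observation.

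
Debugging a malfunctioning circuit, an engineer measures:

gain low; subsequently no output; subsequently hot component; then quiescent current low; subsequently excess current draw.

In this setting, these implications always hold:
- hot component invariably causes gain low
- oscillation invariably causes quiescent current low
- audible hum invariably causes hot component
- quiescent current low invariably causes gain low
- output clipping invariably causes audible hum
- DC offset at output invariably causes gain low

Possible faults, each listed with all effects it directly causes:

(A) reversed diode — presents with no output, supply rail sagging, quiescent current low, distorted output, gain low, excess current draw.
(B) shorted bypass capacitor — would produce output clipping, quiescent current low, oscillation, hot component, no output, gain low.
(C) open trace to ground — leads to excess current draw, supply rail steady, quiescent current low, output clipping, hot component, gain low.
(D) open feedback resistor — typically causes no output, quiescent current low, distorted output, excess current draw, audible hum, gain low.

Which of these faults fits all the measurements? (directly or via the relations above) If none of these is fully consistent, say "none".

Testing each hypothesis:
(A) reversed diode — does not account for hot component
(B) shorted bypass capacitor — does not account for excess current draw
(C) open trace to ground — gain low yes; no output NO; hot component yes; quiescent current low yes; excess current draw yes
(D) open feedback resistor — gain low yes; no output yes; hot component yes (by audible hum → hot component); quiescent current low yes; excess current draw yes
Only (D) is consistent with every observation.

D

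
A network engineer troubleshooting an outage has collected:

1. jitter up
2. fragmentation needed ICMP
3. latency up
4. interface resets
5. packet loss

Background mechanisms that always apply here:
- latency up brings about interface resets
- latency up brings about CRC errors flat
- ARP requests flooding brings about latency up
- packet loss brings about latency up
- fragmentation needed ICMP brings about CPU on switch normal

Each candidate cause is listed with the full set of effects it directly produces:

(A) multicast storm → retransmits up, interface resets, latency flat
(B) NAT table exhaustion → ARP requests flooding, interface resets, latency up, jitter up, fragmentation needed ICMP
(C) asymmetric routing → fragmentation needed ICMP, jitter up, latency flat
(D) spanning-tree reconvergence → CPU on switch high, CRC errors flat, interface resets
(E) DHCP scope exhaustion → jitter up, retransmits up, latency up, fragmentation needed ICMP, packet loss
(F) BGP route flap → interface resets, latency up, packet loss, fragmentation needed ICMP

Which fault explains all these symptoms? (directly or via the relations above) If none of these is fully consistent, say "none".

E

Checking each candidate against the observations:
(A) multicast storm — jitter up ✗; fragmentation needed ICMP ✗; latency up ✗; interface resets ✓; packet loss ✗
(B) NAT table exhaustion — jitter up ✓; fragmentation needed ICMP ✓; latency up ✓; interface resets ✓; packet loss ✗
(C) asymmetric routing — jitter up ✓; fragmentation needed ICMP ✓; latency up ✗; interface resets ✗; packet loss ✗
(D) spanning-tree reconvergence — jitter up ✗; fragmentation needed ICMP ✗; latency up ✗; interface resets ✓; packet loss ✗
(E) DHCP scope exhaustion — jitter up ✓; fragmentation needed ICMP ✓; latency up ✓; interface resets ✓ (by latency up → interface resets); packet loss ✓
(F) BGP route flap — does not account for jitter up
(E) is the only candidate with no mismatches.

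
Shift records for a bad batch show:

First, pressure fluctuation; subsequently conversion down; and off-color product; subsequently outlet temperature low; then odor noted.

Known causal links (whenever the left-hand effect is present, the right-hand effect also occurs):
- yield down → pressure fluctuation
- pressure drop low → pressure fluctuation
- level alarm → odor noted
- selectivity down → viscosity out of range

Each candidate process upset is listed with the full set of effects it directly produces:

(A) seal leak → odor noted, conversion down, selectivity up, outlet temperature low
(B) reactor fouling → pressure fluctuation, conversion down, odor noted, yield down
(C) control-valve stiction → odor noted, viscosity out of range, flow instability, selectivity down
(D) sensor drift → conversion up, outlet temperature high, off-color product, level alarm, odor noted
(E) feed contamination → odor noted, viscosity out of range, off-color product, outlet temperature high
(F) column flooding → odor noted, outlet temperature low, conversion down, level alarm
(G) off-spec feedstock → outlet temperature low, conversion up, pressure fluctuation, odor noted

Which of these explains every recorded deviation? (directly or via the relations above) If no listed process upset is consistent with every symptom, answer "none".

Testing each hypothesis:
(A) seal leak — pressure fluctuation -; conversion down +; off-color product -; outlet temperature low +; odor noted +
(B) reactor fouling — does not account for off-color product, outlet temperature low
(C) control-valve stiction — pressure fluctuation -; conversion down -; off-color product -; outlet temperature low -; odor noted +
(D) sensor drift — fails on pressure fluctuation, conversion down, outlet temperature low (predicts conversion up, not conversion down; predicts outlet temperature high, not outlet temperature low)
(E) feed contamination — pressure fluctuation -; conversion down -; off-color product +; outlet temperature low -; odor noted +
(F) column flooding — pressure fluctuation -; conversion down +; off-color product -; outlet temperature low +; odor noted +
(G) off-spec feedstock — pressure fluctuation +; conversion down -; off-color product -; outlet temperature low +; odor noted +
None of the listed candidates fits everything.

none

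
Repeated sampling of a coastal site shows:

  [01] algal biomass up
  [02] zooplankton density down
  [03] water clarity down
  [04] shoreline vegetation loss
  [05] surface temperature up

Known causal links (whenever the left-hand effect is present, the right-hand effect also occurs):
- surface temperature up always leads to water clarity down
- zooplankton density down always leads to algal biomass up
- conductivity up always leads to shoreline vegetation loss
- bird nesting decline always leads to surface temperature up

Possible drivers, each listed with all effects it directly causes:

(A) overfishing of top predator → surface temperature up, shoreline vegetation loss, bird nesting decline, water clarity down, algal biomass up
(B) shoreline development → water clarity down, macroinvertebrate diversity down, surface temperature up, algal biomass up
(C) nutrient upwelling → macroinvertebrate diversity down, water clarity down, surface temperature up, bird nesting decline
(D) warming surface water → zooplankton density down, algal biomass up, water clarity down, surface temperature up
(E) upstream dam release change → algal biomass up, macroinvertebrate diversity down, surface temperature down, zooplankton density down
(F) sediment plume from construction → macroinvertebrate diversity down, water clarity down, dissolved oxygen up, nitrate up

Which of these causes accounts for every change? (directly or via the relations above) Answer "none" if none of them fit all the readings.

none

For each candidate, compare predicted effects to what was observed:
(A) overfishing of top predator — does not account for zooplankton density down
(B) shoreline development — algal biomass up yes; zooplankton density down NO; water clarity down yes; shoreline vegetation loss NO; surface temperature up yes
(C) nutrient upwelling — algal biomass up NO; zooplankton density down NO; water clarity down yes; shoreline vegetation loss NO; surface temperature up yes
(D) warming surface water — algal biomass up yes; zooplankton density down yes; water clarity down yes; shoreline vegetation loss NO; surface temperature up yes
(E) upstream dam release change — algal biomass up yes; zooplankton density down yes; water clarity down NO; shoreline vegetation loss NO; surface temperature up NO
(F) sediment plume from construction — does not account for algal biomass up, zooplankton density down, shoreline vegetation loss, surface temperature up
No candidate is consistent with all observations.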